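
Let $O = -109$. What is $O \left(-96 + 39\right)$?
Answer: $6213$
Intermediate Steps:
$O \left(-96 + 39\right) = - 109 \left(-96 + 39\right) = \left(-109\right) \left(-57\right) = 6213$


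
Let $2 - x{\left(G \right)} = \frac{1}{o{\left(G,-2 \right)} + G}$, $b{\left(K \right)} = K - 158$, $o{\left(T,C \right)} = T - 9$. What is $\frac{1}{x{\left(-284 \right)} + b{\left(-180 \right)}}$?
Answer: $- \frac{577}{193871} \approx -0.0029762$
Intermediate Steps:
$o{\left(T,C \right)} = -9 + T$ ($o{\left(T,C \right)} = T - 9 = -9 + T$)
$b{\left(K \right)} = -158 + K$ ($b{\left(K \right)} = K - 158 = -158 + K$)
$x{\left(G \right)} = 2 - \frac{1}{-9 + 2 G}$ ($x{\left(G \right)} = 2 - \frac{1}{\left(-9 + G\right) + G} = 2 - \frac{1}{-9 + 2 G}$)
$\frac{1}{x{\left(-284 \right)} + b{\left(-180 \right)}} = \frac{1}{\frac{-19 + 4 \left(-284\right)}{-9 + 2 \left(-284\right)} - 338} = \frac{1}{\frac{-19 - 1136}{-9 - 568} - 338} = \frac{1}{\frac{1}{-577} \left(-1155\right) - 338} = \frac{1}{\left(- \frac{1}{577}\right) \left(-1155\right) - 338} = \frac{1}{\frac{1155}{577} - 338} = \frac{1}{- \frac{193871}{577}} = - \frac{577}{193871}$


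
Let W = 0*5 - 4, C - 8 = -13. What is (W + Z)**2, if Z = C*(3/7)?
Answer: 1849/49 ≈ 37.735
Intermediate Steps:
C = -5 (C = 8 - 13 = -5)
W = -4 (W = 0 - 4 = -4)
Z = -15/7 ≈ -2.1429
(W + Z)**2 = (-4 - 15/7)**2 = (-43/7)**2 = 1849/49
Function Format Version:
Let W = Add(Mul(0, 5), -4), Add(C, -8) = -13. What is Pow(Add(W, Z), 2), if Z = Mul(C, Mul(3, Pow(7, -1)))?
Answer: Rational(1849, 49) ≈ 37.735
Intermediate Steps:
C = -5 (C = Add(8, -13) = -5)
W = -4 (W = Add(0, -4) = -4)
Z = Rational(-15, 7) (Z = Mul(-5, Mul(3, Pow(7, -1))) = Mul(-5, Mul(3, Rational(1, 7))) = Mul(-5, Rational(3, 7)) = Rational(-15, 7) ≈ -2.1429)
Pow(Add(W, Z), 2) = Pow(Add(-4, Rational(-15, 7)), 2) = Pow(Rational(-43, 7), 2) = Rational(1849, 49)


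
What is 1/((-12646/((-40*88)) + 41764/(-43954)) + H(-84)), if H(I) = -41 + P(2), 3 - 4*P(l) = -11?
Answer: -38679520/1348273749 ≈ -0.028688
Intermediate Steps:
P(l) = 7/2 (P(l) = ¾ - ¼*(-11) = ¾ + 11/4 = 7/2)
H(I) = -75/2 (H(I) = -41 + 7/2 = -75/2)
1/((-12646/((-40*88)) + 41764/(-43954)) + H(-84)) = 1/((-12646/((-40*88)) + 41764/(-43954)) - 75/2) = 1/((-12646/(-3520) + 41764*(-1/43954)) - 75/2) = 1/((-12646*(-1/3520) - 20882/21977) - 75/2) = 1/((6323/1760 - 20882/21977) - 75/2) = 1/(102208251/38679520 - 75/2) = 1/(-1348273749/38679520) = -38679520/1348273749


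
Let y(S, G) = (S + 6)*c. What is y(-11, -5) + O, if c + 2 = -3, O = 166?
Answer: 191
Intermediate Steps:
c = -5 (c = -2 - 3 = -5)
y(S, G) = -30 - 5*S (y(S, G) = (S + 6)*(-5) = (6 + S)*(-5) = -30 - 5*S)
y(-11, -5) + O = (-30 - 5*(-11)) + 166 = (-30 + 55) + 166 = 25 + 166 = 191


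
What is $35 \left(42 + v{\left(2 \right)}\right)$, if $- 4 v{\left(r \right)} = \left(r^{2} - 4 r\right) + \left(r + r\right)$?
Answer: $1470$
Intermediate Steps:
$v{\left(r \right)} = \frac{r}{2} - \frac{r^{2}}{4}$ ($v{\left(r \right)} = - \frac{\left(r^{2} - 4 r\right) + \left(r + r\right)}{4} = - \frac{\left(r^{2} - 4 r\right) + 2 r}{4} = - \frac{r^{2} - 2 r}{4} = \frac{r}{2} - \frac{r^{2}}{4}$)
$35 \left(42 + v{\left(2 \right)}\right) = 35 \left(42 + \frac{1}{4} \cdot 2 \left(2 - 2\right)\right) = 35 \left(42 + \frac{1}{4} \cdot 2 \cdot 0\right) = 35 \left(42 + 0\right) = 35 \cdot 42 = 1470$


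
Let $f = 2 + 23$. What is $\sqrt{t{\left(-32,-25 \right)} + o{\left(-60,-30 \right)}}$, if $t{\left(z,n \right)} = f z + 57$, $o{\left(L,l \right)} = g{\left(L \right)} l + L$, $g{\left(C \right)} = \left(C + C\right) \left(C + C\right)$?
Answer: $i \sqrt{432803} \approx 657.88 i$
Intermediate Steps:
$g{\left(C \right)} = 4 C^{2}$ ($g{\left(C \right)} = 2 C 2 C = 4 C^{2}$)
$f = 25$
$o{\left(L,l \right)} = L + 4 l L^{2}$ ($o{\left(L,l \right)} = 4 L^{2} l + L = 4 l L^{2} + L = L + 4 l L^{2}$)
$t{\left(z,n \right)} = 57 + 25 z$ ($t{\left(z,n \right)} = 25 z + 57 = 57 + 25 z$)
$\sqrt{t{\left(-32,-25 \right)} + o{\left(-60,-30 \right)}} = \sqrt{\left(57 + 25 \left(-32\right)\right) - 60 \left(1 + 4 \left(-60\right) \left(-30\right)\right)} = \sqrt{\left(57 - 800\right) - 60 \left(1 + 7200\right)} = \sqrt{-743 - 432060} = \sqrt{-432803} = i \sqrt{432803}$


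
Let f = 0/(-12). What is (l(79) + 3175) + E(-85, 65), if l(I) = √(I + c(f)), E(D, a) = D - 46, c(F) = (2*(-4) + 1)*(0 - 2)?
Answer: 3044 + √93 ≈ 3053.6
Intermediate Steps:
f = 0 (f = 0*(-1/12) = 0)
c(F) = 14 (c(F) = (-8 + 1)*(-2) = -7*(-2) = 14)
E(D, a) = -46 + D
l(I) = √(14 + I) (l(I) = √(I + 14) = √(14 + I))
(l(79) + 3175) + E(-85, 65) = (√(14 + 79) + 3175) + (-46 - 85) = (√93 + 3175) - 131 = (3175 + √93) - 131 = 3044 + √93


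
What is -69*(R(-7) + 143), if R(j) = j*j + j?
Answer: -12765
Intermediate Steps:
R(j) = j + j² (R(j) = j² + j = j + j²)
-69*(R(-7) + 143) = -69*(-7*(1 - 7) + 143) = -69*(-7*(-6) + 143) = -69*(42 + 143) = -69*185 = -12765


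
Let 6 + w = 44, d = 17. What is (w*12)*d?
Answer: 7752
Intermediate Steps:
w = 38 (w = -6 + 44 = 38)
(w*12)*d = (38*12)*17 = 456*17 = 7752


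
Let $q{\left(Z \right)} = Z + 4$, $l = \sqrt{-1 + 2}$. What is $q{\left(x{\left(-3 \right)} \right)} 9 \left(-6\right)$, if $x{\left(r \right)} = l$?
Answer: $-270$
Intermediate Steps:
$l = 1$ ($l = \sqrt{1} = 1$)
$x{\left(r \right)} = 1$
$q{\left(Z \right)} = 4 + Z$
$q{\left(x{\left(-3 \right)} \right)} 9 \left(-6\right) = \left(4 + 1\right) 9 \left(-6\right) = 5 \cdot 9 \left(-6\right) = 45 \left(-6\right) = -270$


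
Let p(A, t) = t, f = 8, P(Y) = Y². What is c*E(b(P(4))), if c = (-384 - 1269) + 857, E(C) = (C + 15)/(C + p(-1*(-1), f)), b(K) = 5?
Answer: -15920/13 ≈ -1224.6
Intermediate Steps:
E(C) = (15 + C)/(8 + C) (E(C) = (C + 15)/(C + 8) = (15 + C)/(8 + C))
c = -796 (c = -1653 + 857 = -796)
c*E(b(P(4))) = -796*(15 + 5)/(8 + 5) = -796*20/13 = -15920/13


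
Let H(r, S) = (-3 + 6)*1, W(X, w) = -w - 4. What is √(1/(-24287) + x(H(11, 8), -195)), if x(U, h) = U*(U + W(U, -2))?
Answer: 2*√442387705/24287 ≈ 1.7320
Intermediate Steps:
W(X, w) = -4 - w
H(r, S) = 3 (H(r, S) = 3*1 = 3)
x(U, h) = U*(-2 + U) (x(U, h) = U*(U + (-4 - 1*(-2))) = U*(U + (-4 + 2)) = U*(U - 2) = U*(-2 + U))
√(1/(-24287) + x(H(11, 8), -195)) = √(1/(-24287) + 3*(-2 + 3)) = √(-1/24287 + 3*1) = √(-1/24287 + 3) = √(72860/24287) = 2*√442387705/24287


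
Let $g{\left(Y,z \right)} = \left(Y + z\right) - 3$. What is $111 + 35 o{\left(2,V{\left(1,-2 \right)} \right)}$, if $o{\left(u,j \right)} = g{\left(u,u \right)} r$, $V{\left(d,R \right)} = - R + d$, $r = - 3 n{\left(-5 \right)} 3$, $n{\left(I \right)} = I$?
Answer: $1686$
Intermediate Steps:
$g{\left(Y,z \right)} = -3 + Y + z$
$r = 45$ ($r = \left(-3\right) \left(-5\right) 3 = 15 \cdot 3 = 45$)
$V{\left(d,R \right)} = d - R$
$o{\left(u,j \right)} = -135 + 90 u$ ($o{\left(u,j \right)} = \left(-3 + u + u\right) 45 = \left(-3 + 2 u\right) 45 = -135 + 90 u$)
$111 + 35 o{\left(2,V{\left(1,-2 \right)} \right)} = 111 + 35 \left(-135 + 90 \cdot 2\right) = 111 + 35 \left(-135 + 180\right) = 111 + 35 \cdot 45 = 111 + 1575 = 1686$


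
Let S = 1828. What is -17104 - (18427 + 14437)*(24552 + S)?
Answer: -866969424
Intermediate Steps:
-17104 - (18427 + 14437)*(24552 + S) = -17104 - (18427 + 14437)*(24552 + 1828) = -17104 - 32864*26380 = -17104 - 1*866952320 = -17104 - 866952320 = -866969424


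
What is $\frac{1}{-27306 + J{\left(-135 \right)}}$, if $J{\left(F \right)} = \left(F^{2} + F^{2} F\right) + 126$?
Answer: $- \frac{1}{2469330} \approx -4.0497 \cdot 10^{-7}$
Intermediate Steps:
$J{\left(F \right)} = 126 + F^{2} + F^{3}$ ($J{\left(F \right)} = \left(F^{2} + F^{3}\right) + 126 = 126 + F^{2} + F^{3}$)
$\frac{1}{-27306 + J{\left(-135 \right)}} = \frac{1}{-27306 + \left(126 + \left(-135\right)^{2} + \left(-135\right)^{3}\right)} = \frac{1}{-27306 + \left(126 + 18225 - 2460375\right)} = \frac{1}{-27306 - 2442024} = \frac{1}{-2469330} = - \frac{1}{2469330}$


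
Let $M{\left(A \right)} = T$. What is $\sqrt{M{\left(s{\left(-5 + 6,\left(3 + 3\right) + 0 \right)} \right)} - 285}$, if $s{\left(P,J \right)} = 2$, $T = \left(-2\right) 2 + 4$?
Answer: $i \sqrt{285} \approx 16.882 i$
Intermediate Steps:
$T = 0$ ($T = -4 + 4 = 0$)
$M{\left(A \right)} = 0$
$\sqrt{M{\left(s{\left(-5 + 6,\left(3 + 3\right) + 0 \right)} \right)} - 285} = \sqrt{0 - 285} = \sqrt{-285} = i \sqrt{285}$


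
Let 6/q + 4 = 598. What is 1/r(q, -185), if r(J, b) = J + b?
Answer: -99/18314 ≈ -0.0054057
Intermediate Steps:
q = 1/99 (q = 6/(-4 + 598) = 6/594 = 6*(1/594) = 1/99 ≈ 0.010101)
1/r(q, -185) = 1/(1/99 - 185) = 1/(-18314/99) = -99/18314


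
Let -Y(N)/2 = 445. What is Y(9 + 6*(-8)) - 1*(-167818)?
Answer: 166928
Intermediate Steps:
Y(N) = -890 (Y(N) = -2*445 = -890)
Y(9 + 6*(-8)) - 1*(-167818) = -890 - 1*(-167818) = -890 + 167818 = 166928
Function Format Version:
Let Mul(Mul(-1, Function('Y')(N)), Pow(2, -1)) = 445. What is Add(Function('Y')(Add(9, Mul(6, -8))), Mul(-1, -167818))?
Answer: 166928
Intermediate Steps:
Function('Y')(N) = -890 (Function('Y')(N) = Mul(-2, 445) = -890)
Add(Function('Y')(Add(9, Mul(6, -8))), Mul(-1, -167818)) = Add(-890, Mul(-1, -167818)) = Add(-890, 167818) = 166928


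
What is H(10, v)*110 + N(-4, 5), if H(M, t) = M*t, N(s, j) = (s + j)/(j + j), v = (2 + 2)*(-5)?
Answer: -219999/10 ≈ -22000.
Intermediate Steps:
v = -20 (v = 4*(-5) = -20)
N(s, j) = (j + s)/(2*j) (N(s, j) = (j + s)/((2*j)) = (j + s)*(1/(2*j)) = (j + s)/(2*j))
H(10, v)*110 + N(-4, 5) = (10*(-20))*110 + (½)*(5 - 4)/5 = -200*110 + (½)*(⅕)*1 = -22000 + ⅒ = -219999/10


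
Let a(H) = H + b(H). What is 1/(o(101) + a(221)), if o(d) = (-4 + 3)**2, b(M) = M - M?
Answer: 1/222 ≈ 0.0045045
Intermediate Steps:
b(M) = 0
a(H) = H (a(H) = H + 0 = H)
o(d) = 1 (o(d) = (-1)**2 = 1)
1/(o(101) + a(221)) = 1/(1 + 221) = 1/222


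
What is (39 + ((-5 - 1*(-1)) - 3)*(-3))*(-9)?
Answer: -540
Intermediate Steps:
(39 + ((-5 - 1*(-1)) - 3)*(-3))*(-9) = (39 + ((-5 + 1) - 3)*(-3))*(-9) = (39 + (-4 - 3)*(-3))*(-9) = (39 - 7*(-3))*(-9) = (39 + 21)*(-9) = 60*(-9) = -540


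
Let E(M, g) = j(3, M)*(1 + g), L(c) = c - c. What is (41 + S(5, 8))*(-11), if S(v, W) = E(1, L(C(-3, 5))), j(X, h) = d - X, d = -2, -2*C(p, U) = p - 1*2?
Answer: -396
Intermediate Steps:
C(p, U) = 1 - p/2 (C(p, U) = -(p - 1*2)/2 = -(p - 2)/2 = -(-2 + p)/2 = 1 - p/2)
L(c) = 0
j(X, h) = -2 - X
E(M, g) = -5 - 5*g (E(M, g) = (-2 - 1*3)*(1 + g) = (-2 - 3)*(1 + g) = -5*(1 + g) = -5 - 5*g)
S(v, W) = -5 (S(v, W) = -5 - 5*0 = -5 + 0 = -5)
(41 + S(5, 8))*(-11) = (41 - 5)*(-11) = 36*(-11) = -396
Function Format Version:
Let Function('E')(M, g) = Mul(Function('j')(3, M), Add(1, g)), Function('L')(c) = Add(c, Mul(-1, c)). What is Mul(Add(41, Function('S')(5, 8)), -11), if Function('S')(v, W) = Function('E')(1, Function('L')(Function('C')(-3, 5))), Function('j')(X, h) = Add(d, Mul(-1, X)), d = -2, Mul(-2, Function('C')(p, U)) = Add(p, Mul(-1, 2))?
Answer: -396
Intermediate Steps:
Function('C')(p, U) = Add(1, Mul(Rational(-1, 2), p)) (Function('C')(p, U) = Mul(Rational(-1, 2), Add(p, Mul(-1, 2))) = Mul(Rational(-1, 2), Add(p, -2)) = Mul(Rational(-1, 2), Add(-2, p)) = Add(1, Mul(Rational(-1, 2), p)))
Function('L')(c) = 0
Function('j')(X, h) = Add(-2, Mul(-1, X))
Function('E')(M, g) = Add(-5, Mul(-5, g)) (Function('E')(M, g) = Mul(Add(-2, Mul(-1, 3)), Add(1, g)) = Mul(Add(-2, -3), Add(1, g)) = Mul(-5, Add(1, g)) = Add(-5, Mul(-5, g)))
Function('S')(v, W) = -5 (Function('S')(v, W) = Add(-5, Mul(-5, 0)) = Add(-5, 0) = -5)
Mul(Add(41, Function('S')(5, 8)), -11) = Mul(Add(41, -5), -11) = Mul(36, -11) = -396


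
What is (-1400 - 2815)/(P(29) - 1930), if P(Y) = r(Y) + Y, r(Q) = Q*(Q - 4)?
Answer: 1405/392 ≈ 3.5842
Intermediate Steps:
r(Q) = Q*(-4 + Q)
P(Y) = Y + Y*(-4 + Y) (P(Y) = Y*(-4 + Y) + Y = Y + Y*(-4 + Y))
(-1400 - 2815)/(P(29) - 1930) = (-1400 - 2815)/(29*(-3 + 29) - 1930) = -4215/(29*26 - 1930) = -4215/(754 - 1930) = -4215/(-1176) = -4215*(-1/1176) = 1405/392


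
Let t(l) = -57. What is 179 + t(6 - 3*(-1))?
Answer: 122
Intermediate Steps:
179 + t(6 - 3*(-1)) = 179 - 57 = 122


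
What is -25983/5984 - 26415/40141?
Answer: -1201050963/240203744 ≈ -5.0001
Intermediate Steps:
-25983/5984 - 26415/40141 = -1201050963/240203744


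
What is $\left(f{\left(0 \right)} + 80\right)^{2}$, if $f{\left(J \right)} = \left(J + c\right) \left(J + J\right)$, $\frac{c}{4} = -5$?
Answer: $6400$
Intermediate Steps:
$c = -20$ ($c = 4 \left(-5\right) = -20$)
$f{\left(J \right)} = 2 J \left(-20 + J\right)$ ($f{\left(J \right)} = \left(J - 20\right) \left(J + J\right) = \left(-20 + J\right) 2 J = 2 J \left(-20 + J\right)$)
$\left(f{\left(0 \right)} + 80\right)^{2} = \left(2 \cdot 0 \left(-20 + 0\right) + 80\right)^{2} = \left(2 \cdot 0 \left(-20\right) + 80\right)^{2} = \left(0 + 80\right)^{2} = 80^{2} = 6400$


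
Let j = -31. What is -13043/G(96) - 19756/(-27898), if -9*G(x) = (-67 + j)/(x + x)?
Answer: -157192917226/683501 ≈ -2.2998e+5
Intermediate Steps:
G(x) = 49/(9*x) (G(x) = -(-67 - 31)/(9*(x + x)) = -(-98)/(9*(2*x)) = -(-98)*1/(2*x)/9 = -(-49)/(9*x) = 49/(9*x))
-13043/G(96) - 19756/(-27898) = -13043/((49/9)/96) - 19756/(-27898) = -13043/((49/9)*(1/96)) - 19756*(-1/27898) = -13043/49/864 + 9878/13949 = -13043*864/49 + 9878/13949 = -11269152/49 + 9878/13949 = -157192917226/683501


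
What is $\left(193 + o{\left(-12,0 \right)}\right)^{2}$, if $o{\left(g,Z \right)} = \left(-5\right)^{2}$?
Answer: $47524$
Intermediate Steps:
$o{\left(g,Z \right)} = 25$
$\left(193 + o{\left(-12,0 \right)}\right)^{2} = \left(193 + 25\right)^{2} = 218^{2} = 47524$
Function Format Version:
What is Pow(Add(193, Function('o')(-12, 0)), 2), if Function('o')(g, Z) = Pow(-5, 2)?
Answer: 47524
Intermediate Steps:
Function('o')(g, Z) = 25
Pow(Add(193, Function('o')(-12, 0)), 2) = Pow(Add(193, 25), 2) = Pow(218, 2) = 47524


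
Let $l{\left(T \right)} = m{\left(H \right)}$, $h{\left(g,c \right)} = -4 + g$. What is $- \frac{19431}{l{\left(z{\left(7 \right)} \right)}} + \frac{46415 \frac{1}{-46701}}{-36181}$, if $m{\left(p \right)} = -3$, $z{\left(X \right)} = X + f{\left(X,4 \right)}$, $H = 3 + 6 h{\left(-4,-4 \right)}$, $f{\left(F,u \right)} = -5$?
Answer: $\frac{10944114928652}{1689688881} \approx 6477.0$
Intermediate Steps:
$H = -45$ ($H = 3 + 6 \left(-4 - 4\right) = 3 + 6 \left(-8\right) = 3 - 48 = -45$)
$z{\left(X \right)} = -5 + X$ ($z{\left(X \right)} = X - 5 = -5 + X$)
$l{\left(T \right)} = -3$
$- \frac{19431}{l{\left(z{\left(7 \right)} \right)}} + \frac{46415 \frac{1}{-46701}}{-36181} = - \frac{19431}{-3} + \frac{46415 \frac{1}{-46701}}{-36181} = \left(-19431\right) \left(- \frac{1}{3}\right) + 46415 \left(- \frac{1}{46701}\right) \left(- \frac{1}{36181}\right) = 6477 - - \frac{46415}{1689688881} = 6477 + \frac{46415}{1689688881} = \frac{10944114928652}{1689688881}$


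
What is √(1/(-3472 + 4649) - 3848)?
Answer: I*√5330744815/1177 ≈ 62.032*I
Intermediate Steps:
√(1/(-3472 + 4649) - 3848) = √(1/1177 - 3848) = √(-4529095/1177) = I*√5330744815/1177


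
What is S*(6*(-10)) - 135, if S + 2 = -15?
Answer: 885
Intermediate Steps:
S = -17 (S = -2 - 15 = -17)
S*(6*(-10)) - 135 = -102*(-10) - 135 = -17*(-60) - 135 = 1020 - 135 = 885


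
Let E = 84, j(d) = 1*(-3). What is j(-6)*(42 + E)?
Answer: -378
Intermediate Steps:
j(d) = -3
j(-6)*(42 + E) = -3*(42 + 84) = -3*126 = -378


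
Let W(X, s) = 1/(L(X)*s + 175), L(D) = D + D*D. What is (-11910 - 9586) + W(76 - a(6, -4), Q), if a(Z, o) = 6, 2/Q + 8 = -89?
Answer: -151224263/7035 ≈ -21496.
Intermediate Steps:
L(D) = D + D**2
Q = -2/97 (Q = 2/(-8 - 89) = 2/(-97) = 2*(-1/97) = -2/97 ≈ -0.020619)
W(X, s) = 1/(175 + X*s*(1 + X)) (W(X, s) = 1/((X*(1 + X))*s + 175) = 1/(X*s*(1 + X) + 175) = 1/(175 + X*s*(1 + X)))
(-11910 - 9586) + W(76 - a(6, -4), Q) = (-11910 - 9586) + 1/(175 + (76 - 1*6)*(-2/97)*(1 + (76 - 1*6))) = -21496 + 1/(175 + (76 - 6)*(-2/97)*(1 + (76 - 6))) = -21496 + 1/(175 + 70*(-2/97)*(1 + 70)) = -21496 + 1/(175 + 70*(-2/97)*71) = -21496 + 1/(175 - 9940/97) = -21496 + 1/(7035/97) = -21496 + 97/7035 = -151224263/7035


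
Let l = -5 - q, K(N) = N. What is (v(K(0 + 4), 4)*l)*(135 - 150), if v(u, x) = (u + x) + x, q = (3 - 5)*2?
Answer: 180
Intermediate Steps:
q = -4 (q = -2*2 = -4)
l = -1 (l = -5 - 1*(-4) = -5 + 4 = -1)
v(u, x) = u + 2*x
(v(K(0 + 4), 4)*l)*(135 - 150) = (((0 + 4) + 2*4)*(-1))*(135 - 150) = ((4 + 8)*(-1))*(-15) = (12*(-1))*(-15) = -12*(-15) = 180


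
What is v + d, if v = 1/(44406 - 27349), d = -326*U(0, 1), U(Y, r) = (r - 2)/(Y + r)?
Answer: 5560583/17057 ≈ 326.00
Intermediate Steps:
U(Y, r) = (-2 + r)/(Y + r)
d = 326 (d = -326*(-2 + 1)/(0 + 1) = -326*(-1)/1 = -326*(-1) = 326)
v = 1/17057 ≈ 5.8627e-5
v + d = 1/17057 + 326 = 5560583/17057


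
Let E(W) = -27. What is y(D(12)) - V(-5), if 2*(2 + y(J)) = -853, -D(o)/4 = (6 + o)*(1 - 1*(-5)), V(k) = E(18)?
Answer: -803/2 ≈ -401.50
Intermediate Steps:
V(k) = -27
D(o) = -144 - 24*o (D(o) = -4*(6 + o)*(1 - 1*(-5)) = -4*(6 + o)*(1 + 5) = -4*(6 + o)*6 = -4*(36 + 6*o) = -144 - 24*o)
y(J) = -857/2 (y(J) = -2 + (½)*(-853) = -2 - 853/2 = -857/2)
y(D(12)) - V(-5) = -857/2 - 1*(-27) = -857/2 + 27 = -803/2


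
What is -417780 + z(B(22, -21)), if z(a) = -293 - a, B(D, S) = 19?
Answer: -418092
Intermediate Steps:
-417780 + z(B(22, -21)) = -417780 + (-293 - 1*19) = -417780 + (-293 - 19) = -417780 - 312 = -418092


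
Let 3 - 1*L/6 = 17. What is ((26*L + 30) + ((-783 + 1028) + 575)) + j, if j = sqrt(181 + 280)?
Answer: -1334 + sqrt(461) ≈ -1312.5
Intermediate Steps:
L = -84 (L = 18 - 6*17 = 18 - 102 = -84)
j = sqrt(461) ≈ 21.471
((26*L + 30) + ((-783 + 1028) + 575)) + j = ((26*(-84) + 30) + ((-783 + 1028) + 575)) + sqrt(461) = ((-2184 + 30) + (245 + 575)) + sqrt(461) = (-2154 + 820) + sqrt(461) = -1334 + sqrt(461)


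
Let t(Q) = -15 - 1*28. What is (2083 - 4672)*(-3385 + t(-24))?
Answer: 8875092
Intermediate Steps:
t(Q) = -43 (t(Q) = -15 - 28 = -43)
(2083 - 4672)*(-3385 + t(-24)) = (2083 - 4672)*(-3385 - 43) = -2589*(-3428) = 8875092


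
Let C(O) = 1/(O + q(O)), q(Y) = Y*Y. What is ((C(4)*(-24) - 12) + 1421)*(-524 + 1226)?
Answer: 4941378/5 ≈ 9.8828e+5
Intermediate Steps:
q(Y) = Y²
C(O) = 1/(O + O²)
((C(4)*(-24) - 12) + 1421)*(-524 + 1226) = (((1/(4*(1 + 4)))*(-24) - 12) + 1421)*(-524 + 1226) = ((((¼)/5)*(-24) - 12) + 1421)*702 = ((((¼)*(⅕))*(-24) - 12) + 1421)*702 = (((1/20)*(-24) - 12) + 1421)*702 = ((-6/5 - 12) + 1421)*702 = (-66/5 + 1421)*702 = (7039/5)*702 = 4941378/5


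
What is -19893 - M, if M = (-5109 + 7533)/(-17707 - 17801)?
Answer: -58863185/2959 ≈ -19893.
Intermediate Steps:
M = -202/2959 (M = 2424/(-35508) = 2424*(-1/35508) = -202/2959 ≈ -0.068266)
-19893 - M = -19893 - 1*(-202/2959) = -19893 + 202/2959 = -58863185/2959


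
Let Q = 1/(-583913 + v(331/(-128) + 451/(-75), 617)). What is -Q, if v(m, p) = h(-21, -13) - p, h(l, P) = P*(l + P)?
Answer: 1/584088 ≈ 1.7121e-6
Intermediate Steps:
h(l, P) = P*(P + l)
v(m, p) = 442 - p (v(m, p) = -13*(-13 - 21) - p = -13*(-34) - p = 442 - p)
Q = -1/584088 (Q = 1/(-583913 + (442 - 1*617)) = 1/(-583913 + (442 - 617)) = 1/(-583913 - 175) = 1/(-584088) = -1/584088 ≈ -1.7121e-6)
-Q = -1*(-1/584088) = 1/584088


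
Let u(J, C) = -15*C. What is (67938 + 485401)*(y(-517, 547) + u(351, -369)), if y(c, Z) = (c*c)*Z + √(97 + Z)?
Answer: 80905143831502 + 1106678*√161 ≈ 8.0905e+13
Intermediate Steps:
y(c, Z) = √(97 + Z) + Z*c² (y(c, Z) = c²*Z + √(97 + Z) = Z*c² + √(97 + Z) = √(97 + Z) + Z*c²)
(67938 + 485401)*(y(-517, 547) + u(351, -369)) = (67938 + 485401)*((√(97 + 547) + 547*(-517)²) - 15*(-369)) = 553339*((√644 + 547*267289) + 5535) = 553339*((2*√161 + 146207083) + 5535) = 553339*((146207083 + 2*√161) + 5535) = 553339*(146212618 + 2*√161) = 80905143831502 + 1106678*√161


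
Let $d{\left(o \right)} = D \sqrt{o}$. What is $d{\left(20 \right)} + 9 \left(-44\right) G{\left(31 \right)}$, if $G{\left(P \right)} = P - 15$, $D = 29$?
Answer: $-6336 + 58 \sqrt{5} \approx -6206.3$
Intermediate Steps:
$G{\left(P \right)} = -15 + P$ ($G{\left(P \right)} = P - 15 = -15 + P$)
$d{\left(o \right)} = 29 \sqrt{o}$
$d{\left(20 \right)} + 9 \left(-44\right) G{\left(31 \right)} = 29 \sqrt{20} + 9 \left(-44\right) \left(-15 + 31\right) = 29 \cdot 2 \sqrt{5} - 6336 = 58 \sqrt{5} - 6336 = -6336 + 58 \sqrt{5}$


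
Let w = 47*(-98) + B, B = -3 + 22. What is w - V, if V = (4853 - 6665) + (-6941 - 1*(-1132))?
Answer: 3034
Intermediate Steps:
B = 19
V = -7621 (V = -1812 + (-6941 + 1132) = -1812 - 5809 = -7621)
w = -4587 (w = 47*(-98) + 19 = -4606 + 19 = -4587)
w - V = -4587 - 1*(-7621) = -4587 + 7621 = 3034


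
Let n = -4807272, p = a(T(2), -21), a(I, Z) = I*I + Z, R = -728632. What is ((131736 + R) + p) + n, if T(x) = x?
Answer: -5404185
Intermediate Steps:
a(I, Z) = Z + I² (a(I, Z) = I² + Z = Z + I²)
p = -17 (p = -21 + 2² = -21 + 4 = -17)
((131736 + R) + p) + n = ((131736 - 728632) - 17) - 4807272 = (-596896 - 17) - 4807272 = -596913 - 4807272 = -5404185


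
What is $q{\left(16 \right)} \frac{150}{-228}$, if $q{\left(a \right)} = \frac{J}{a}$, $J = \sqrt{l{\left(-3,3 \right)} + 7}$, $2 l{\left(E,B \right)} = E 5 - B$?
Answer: $- \frac{25 i \sqrt{2}}{608} \approx - 0.05815 i$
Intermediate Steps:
$l{\left(E,B \right)} = - \frac{B}{2} + \frac{5 E}{2}$ ($l{\left(E,B \right)} = \frac{E 5 - B}{2} = \frac{5 E - B}{2} = \frac{- B + 5 E}{2} = - \frac{B}{2} + \frac{5 E}{2}$)
$J = i \sqrt{2}$ ($J = \sqrt{\left(\left(- \frac{1}{2}\right) 3 + \frac{5}{2} \left(-3\right)\right) + 7} = \sqrt{\left(- \frac{3}{2} - \frac{15}{2}\right) + 7} = \sqrt{-9 + 7} = \sqrt{-2} = i \sqrt{2} \approx 1.4142 i$)
$q{\left(a \right)} = \frac{i \sqrt{2}}{a}$
$q{\left(16 \right)} \frac{150}{-228} = \frac{i \sqrt{2}}{16} \frac{150}{-228} = i \sqrt{2} \cdot \frac{1}{16} \cdot 150 \left(- \frac{1}{228}\right) = \frac{i \sqrt{2}}{16} \left(- \frac{25}{38}\right) = - \frac{25 i \sqrt{2}}{608}$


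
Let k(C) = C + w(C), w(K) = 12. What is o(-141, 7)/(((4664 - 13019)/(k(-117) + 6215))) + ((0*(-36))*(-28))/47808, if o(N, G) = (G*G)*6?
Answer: -119756/557 ≈ -215.00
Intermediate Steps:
k(C) = 12 + C (k(C) = C + 12 = 12 + C)
o(N, G) = 6*G² (o(N, G) = G²*6 = 6*G²)
o(-141, 7)/(((4664 - 13019)/(k(-117) + 6215))) + ((0*(-36))*(-28))/47808 = (6*7²)/(((4664 - 13019)/((12 - 117) + 6215))) + ((0*(-36))*(-28))/47808 = (6*49)/((-8355/(-105 + 6215))) + (0*(-28))*(1/47808) = 294/((-8355/6110)) + 0*(1/47808) = 294/((-8355*1/6110)) + 0 = 294/(-1671/1222) + 0 = 294*(-1222/1671) + 0 = -119756/557 + 0 = -119756/557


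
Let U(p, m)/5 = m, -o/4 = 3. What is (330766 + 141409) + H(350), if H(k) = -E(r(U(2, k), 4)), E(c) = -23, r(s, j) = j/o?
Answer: 472198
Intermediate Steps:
o = -12 (o = -4*3 = -12)
U(p, m) = 5*m
r(s, j) = -j/12 (r(s, j) = j/(-12) = j*(-1/12) = -j/12)
H(k) = 23 (H(k) = -1*(-23) = 23)
(330766 + 141409) + H(350) = (330766 + 141409) + 23 = 472175 + 23 = 472198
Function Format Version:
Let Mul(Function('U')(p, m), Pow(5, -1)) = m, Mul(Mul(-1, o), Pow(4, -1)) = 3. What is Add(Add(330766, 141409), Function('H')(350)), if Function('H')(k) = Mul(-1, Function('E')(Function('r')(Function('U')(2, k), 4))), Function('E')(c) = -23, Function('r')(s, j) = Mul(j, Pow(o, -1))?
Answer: 472198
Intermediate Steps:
o = -12 (o = Mul(-4, 3) = -12)
Function('U')(p, m) = Mul(5, m)
Function('r')(s, j) = Mul(Rational(-1, 12), j) (Function('r')(s, j) = Mul(j, Pow(-12, -1)) = Mul(j, Rational(-1, 12)) = Mul(Rational(-1, 12), j))
Function('H')(k) = 23 (Function('H')(k) = Mul(-1, -23) = 23)
Add(Add(330766, 141409), Function('H')(350)) = Add(Add(330766, 141409), 23) = Add(472175, 23) = 472198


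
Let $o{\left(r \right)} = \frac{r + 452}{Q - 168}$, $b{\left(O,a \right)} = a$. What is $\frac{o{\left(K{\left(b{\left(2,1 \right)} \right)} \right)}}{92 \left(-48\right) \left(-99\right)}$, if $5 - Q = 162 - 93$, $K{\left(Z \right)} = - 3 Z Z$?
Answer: $- \frac{449}{101426688} \approx -4.4268 \cdot 10^{-6}$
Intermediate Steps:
$K{\left(Z \right)} = - 3 Z^{2}$
$Q = -64$ ($Q = 5 - \left(162 - 93\right) = 5 - 69 = -64$)
$o{\left(r \right)} = - \frac{113}{58} - \frac{r}{232}$ ($o{\left(r \right)} = \frac{r + 452}{-64 - 168} = \frac{452 + r}{-232} = \left(452 + r\right) \left(- \frac{1}{232}\right) = - \frac{113}{58} - \frac{r}{232}$)
$\frac{o{\left(K{\left(b{\left(2,1 \right)} \right)} \right)}}{92 \left(-48\right) \left(-99\right)} = \frac{- \frac{113}{58} - \frac{\left(-3\right) 1^{2}}{232}}{92 \left(-48\right) \left(-99\right)} = \frac{- \frac{113}{58} - \frac{\left(-3\right) 1}{232}}{\left(-4416\right) \left(-99\right)} = \frac{- \frac{113}{58} - - \frac{3}{232}}{437184} = \left(- \frac{113}{58} + \frac{3}{232}\right) \frac{1}{437184} = \left(- \frac{449}{232}\right) \frac{1}{437184} = - \frac{449}{101426688}$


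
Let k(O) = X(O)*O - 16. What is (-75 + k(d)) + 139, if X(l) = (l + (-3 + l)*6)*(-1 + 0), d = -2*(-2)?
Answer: 8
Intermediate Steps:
d = 4
X(l) = 18 - 7*l (X(l) = (l + (-18 + 6*l))*(-1) = (-18 + 7*l)*(-1) = 18 - 7*l)
k(O) = -16 + O*(18 - 7*O) (k(O) = (18 - 7*O)*O - 16 = O*(18 - 7*O) - 16 = -16 + O*(18 - 7*O))
(-75 + k(d)) + 139 = (-75 + (-16 - 1*4*(-18 + 7*4))) + 139 = (-75 + (-16 - 1*4*(-18 + 28))) + 139 = (-75 + (-16 - 1*4*10)) + 139 = (-75 + (-16 - 40)) + 139 = (-75 - 56) + 139 = -131 + 139 = 8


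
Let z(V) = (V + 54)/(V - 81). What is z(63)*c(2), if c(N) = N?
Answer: -13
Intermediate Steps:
z(V) = (54 + V)/(-81 + V)
z(63)*c(2) = ((54 + 63)/(-81 + 63))*2 = (117/(-18))*2 = -1/18*117*2 = -13/2*2 = -13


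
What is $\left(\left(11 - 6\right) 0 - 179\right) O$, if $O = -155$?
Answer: $27745$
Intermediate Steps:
$\left(\left(11 - 6\right) 0 - 179\right) O = \left(\left(11 - 6\right) 0 - 179\right) \left(-155\right) = \left(5 \cdot 0 - 179\right) \left(-155\right) = \left(0 - 179\right) \left(-155\right) = \left(-179\right) \left(-155\right) = 27745$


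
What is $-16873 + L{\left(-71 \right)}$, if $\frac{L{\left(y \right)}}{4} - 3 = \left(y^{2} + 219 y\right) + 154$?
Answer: $-58277$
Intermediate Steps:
$L{\left(y \right)} = 628 + 4 y^{2} + 876 y$ ($L{\left(y \right)} = 12 + 4 \left(\left(y^{2} + 219 y\right) + 154\right) = 12 + 4 \left(154 + y^{2} + 219 y\right) = 12 + \left(616 + 4 y^{2} + 876 y\right) = 628 + 4 y^{2} + 876 y$)
$-16873 + L{\left(-71 \right)} = -16873 + \left(628 + 4 \left(-71\right)^{2} + 876 \left(-71\right)\right) = -16873 + \left(628 + 4 \cdot 5041 - 62196\right) = -16873 + \left(628 + 20164 - 62196\right) = -16873 - 41404 = -58277$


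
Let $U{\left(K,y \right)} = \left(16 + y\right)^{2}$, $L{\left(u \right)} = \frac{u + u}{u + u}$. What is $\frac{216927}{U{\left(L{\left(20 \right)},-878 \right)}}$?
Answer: $\frac{216927}{743044} \approx 0.29194$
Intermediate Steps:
$L{\left(u \right)} = 1$ ($L{\left(u \right)} = \frac{2 u}{2 u} = 2 u \frac{1}{2 u} = 1$)
$\frac{216927}{U{\left(L{\left(20 \right)},-878 \right)}} = \frac{216927}{\left(16 - 878\right)^{2}} = \frac{216927}{\left(-862\right)^{2}} = \frac{216927}{743044}$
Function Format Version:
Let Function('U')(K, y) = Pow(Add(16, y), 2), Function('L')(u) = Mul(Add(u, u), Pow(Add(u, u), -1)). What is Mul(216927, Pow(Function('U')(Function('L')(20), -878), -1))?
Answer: Rational(216927, 743044) ≈ 0.29194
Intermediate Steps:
Function('L')(u) = 1 (Function('L')(u) = Mul(Mul(2, u), Pow(Mul(2, u), -1)) = Mul(Mul(2, u), Mul(Rational(1, 2), Pow(u, -1))) = 1)
Mul(216927, Pow(Function('U')(Function('L')(20), -878), -1)) = Mul(216927, Pow(Pow(Add(16, -878), 2), -1)) = Mul(216927, Pow(Pow(-862, 2), -1)) = Mul(216927, Pow(743044, -1)) = Mul(216927, Rational(1, 743044)) = Rational(216927, 743044)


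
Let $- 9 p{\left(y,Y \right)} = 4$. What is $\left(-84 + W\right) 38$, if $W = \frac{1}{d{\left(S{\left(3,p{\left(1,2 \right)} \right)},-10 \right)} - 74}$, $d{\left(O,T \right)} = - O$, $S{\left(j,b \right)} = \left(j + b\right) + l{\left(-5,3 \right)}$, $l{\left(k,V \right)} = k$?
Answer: $- \frac{1027995}{322} \approx -3192.5$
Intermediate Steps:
$p{\left(y,Y \right)} = - \frac{4}{9}$ ($p{\left(y,Y \right)} = \left(- \frac{1}{9}\right) 4 = - \frac{4}{9}$)
$S{\left(j,b \right)} = -5 + b + j$ ($S{\left(j,b \right)} = \left(j + b\right) - 5 = \left(b + j\right) - 5 = -5 + b + j$)
$W = - \frac{9}{644}$ ($W = \frac{1}{- (-5 - \frac{4}{9} + 3) - 74} = \frac{1}{\left(-1\right) \left(- \frac{22}{9}\right) - 74} = \frac{1}{\frac{22}{9} - 74} = \frac{1}{- \frac{644}{9}} = - \frac{9}{644} \approx -0.013975$)
$\left(-84 + W\right) 38 = \left(-84 - \frac{9}{644}\right) 38 = \left(- \frac{54105}{644}\right) 38 = - \frac{1027995}{322}$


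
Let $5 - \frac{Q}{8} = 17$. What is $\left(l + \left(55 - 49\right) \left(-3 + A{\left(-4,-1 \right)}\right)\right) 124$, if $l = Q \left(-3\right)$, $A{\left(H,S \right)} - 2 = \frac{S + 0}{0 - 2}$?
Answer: $35340$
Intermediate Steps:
$A{\left(H,S \right)} = 2 - \frac{S}{2}$ ($A{\left(H,S \right)} = 2 + \frac{S + 0}{0 - 2} = 2 + \frac{S}{-2} = 2 + S \left(- \frac{1}{2}\right) = 2 - \frac{S}{2}$)
$Q = -96$ ($Q = 40 - 136 = -96$)
$l = 288$ ($l = \left(-96\right) \left(-3\right) = 288$)
$\left(l + \left(55 - 49\right) \left(-3 + A{\left(-4,-1 \right)}\right)\right) 124 = \left(288 + \left(55 - 49\right) \left(-3 + \left(2 - - \frac{1}{2}\right)\right)\right) 124 = \left(288 + 6 \left(-3 + \left(2 + \frac{1}{2}\right)\right)\right) 124 = \left(288 + 6 \left(-3 + \frac{5}{2}\right)\right) 124 = \left(288 + 6 \left(- \frac{1}{2}\right)\right) 124 = \left(288 - 3\right) 124 = 285 \cdot 124 = 35340$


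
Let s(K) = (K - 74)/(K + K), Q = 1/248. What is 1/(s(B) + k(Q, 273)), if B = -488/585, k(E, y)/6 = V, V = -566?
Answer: -488/1635359 ≈ -0.00029841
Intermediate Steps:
Q = 1/248 ≈ 0.0040323
k(E, y) = -3396 (k(E, y) = 6*(-566) = -3396)
B = -488/585 (B = -488*1/585 = -488/585 ≈ -0.83419)
s(K) = (-74 + K)/(2*K) (s(K) = (-74 + K)/((2*K)) = (-74 + K)*(1/(2*K)) = (-74 + K)/(2*K))
1/(s(B) + k(Q, 273)) = 1/((-74 - 488/585)/(2*(-488/585)) - 3396) = 1/((½)*(-585/488)*(-43778/585) - 3396) = 1/(21889/488 - 3396) = 1/(-1635359/488) = -488/1635359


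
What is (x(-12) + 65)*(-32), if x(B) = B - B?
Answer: -2080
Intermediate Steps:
x(B) = 0
(x(-12) + 65)*(-32) = (0 + 65)*(-32) = 65*(-32) = -2080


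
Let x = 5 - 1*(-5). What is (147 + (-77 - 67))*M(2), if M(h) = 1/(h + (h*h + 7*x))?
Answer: 3/76 ≈ 0.039474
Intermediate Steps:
x = 10 (x = 5 + 5 = 10)
M(h) = 1/(70 + h + h**2) (M(h) = 1/(h + (h*h + 7*10)) = 1/(h + (h**2 + 70)) = 1/(h + (70 + h**2)) = 1/(70 + h + h**2))
(147 + (-77 - 67))*M(2) = (147 + (-77 - 67))/(70 + 2 + 2**2) = (147 - 144)/(70 + 2 + 4) = 3/76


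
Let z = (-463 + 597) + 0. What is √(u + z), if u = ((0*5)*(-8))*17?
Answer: √134 ≈ 11.576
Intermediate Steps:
u = 0 (u = (0*(-8))*17 = 0*17 = 0)
z = 134 (z = 134 + 0 = 134)
√(u + z) = √(0 + 134) = √134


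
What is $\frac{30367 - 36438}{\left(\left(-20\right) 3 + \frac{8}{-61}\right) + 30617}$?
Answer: $- \frac{370331}{1863969} \approx -0.19868$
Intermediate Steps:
$\frac{30367 - 36438}{\left(\left(-20\right) 3 + \frac{8}{-61}\right) + 30617} = - \frac{6071}{\left(-60 + 8 \left(- \frac{1}{61}\right)\right) + 30617} = - \frac{6071}{\left(-60 - \frac{8}{61}\right) + 30617} = - \frac{6071}{- \frac{3668}{61} + 30617} = - \frac{6071}{\frac{1863969}{61}} = \left(-6071\right) \frac{61}{1863969} = - \frac{370331}{1863969}$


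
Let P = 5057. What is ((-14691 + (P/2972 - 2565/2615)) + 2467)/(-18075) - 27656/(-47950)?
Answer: 6752050615187/5388618065460 ≈ 1.2530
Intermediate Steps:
((-14691 + (P/2972 - 2565/2615)) + 2467)/(-18075) - 27656/(-47950) = ((-14691 + (5057/2972 - 2565/2615)) + 2467)/(-18075) - 27656/(-47950) = ((-14691 + (5057*(1/2972) - 2565*1/2615)) + 2467)*(-1/18075) - 27656*(-1/47950) = ((-14691 + (5057/2972 - 513/523)) + 2467)*(-1/18075) + 13828/23975 = ((-14691 + 1120175/1554356) + 2467)*(-1/18075) + 13828/23975 = (-22833923821/1554356 + 2467)*(-1/18075) + 13828/23975 = -18999327569/1554356*(-1/18075) + 13828/23975 = 18999327569/28094984700 + 13828/23975 = 6752050615187/5388618065460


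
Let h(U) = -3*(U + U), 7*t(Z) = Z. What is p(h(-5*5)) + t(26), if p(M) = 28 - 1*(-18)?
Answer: 348/7 ≈ 49.714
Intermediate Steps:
t(Z) = Z/7
h(U) = -6*U
p(M) = 46 (p(M) = 28 + 18 = 46)
p(h(-5*5)) + t(26) = 46 + (⅐)*26 = 46 + 26/7 = 348/7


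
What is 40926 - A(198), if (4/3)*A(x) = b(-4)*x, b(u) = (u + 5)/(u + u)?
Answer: 655113/16 ≈ 40945.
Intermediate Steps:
b(u) = (5 + u)/(2*u) (b(u) = (5 + u)/((2*u)) = (5 + u)*(1/(2*u)) = (5 + u)/(2*u))
A(x) = -3*x/32 (A(x) = 3*(((½)*(5 - 4)/(-4))*x)/4 = 3*(((½)*(-¼)*1)*x)/4 = 3*(-x/8)/4 = -3*x/32)
40926 - A(198) = 40926 - (-3)*198/32 = 40926 - 1*(-297/16) = 40926 + 297/16 = 655113/16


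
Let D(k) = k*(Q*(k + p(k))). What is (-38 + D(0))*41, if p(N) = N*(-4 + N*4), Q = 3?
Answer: -1558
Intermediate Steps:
p(N) = N*(-4 + 4*N)
D(k) = k*(3*k + 12*k*(-1 + k)) (D(k) = k*(3*(k + 4*k*(-1 + k))) = k*(3*k + 12*k*(-1 + k)))
(-38 + D(0))*41 = (-38 + 0**2*(-9 + 12*0))*41 = (-38 + 0*(-9 + 0))*41 = (-38 + 0*(-9))*41 = (-38 + 0)*41 = -38*41 = -1558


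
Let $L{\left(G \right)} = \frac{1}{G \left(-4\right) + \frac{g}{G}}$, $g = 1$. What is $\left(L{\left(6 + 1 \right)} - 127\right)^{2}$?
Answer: $\frac{613651984}{38025} \approx 16138.0$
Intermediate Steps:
$L{\left(G \right)} = \frac{1}{\frac{1}{G} - 4 G}$ ($L{\left(G \right)} = \frac{1}{G \left(-4\right) + 1 \frac{1}{G}} = \frac{1}{- 4 G + \frac{1}{G}} = \frac{1}{\frac{1}{G} - 4 G}$)
$\left(L{\left(6 + 1 \right)} - 127\right)^{2} = \left(- \frac{6 + 1}{-1 + 4 \left(6 + 1\right)^{2}} - 127\right)^{2} = \left(\left(-1\right) 7 \frac{1}{-1 + 4 \cdot 7^{2}} - 127\right)^{2} = \left(\left(-1\right) 7 \frac{1}{-1 + 4 \cdot 49} - 127\right)^{2} = \left(\left(-1\right) 7 \frac{1}{-1 + 196} - 127\right)^{2} = \left(\left(-1\right) 7 \cdot \frac{1}{195} - 127\right)^{2} = \left(- \frac{7}{195} - 127\right)^{2} = \left(- \frac{24772}{195}\right)^{2} = \frac{613651984}{38025}$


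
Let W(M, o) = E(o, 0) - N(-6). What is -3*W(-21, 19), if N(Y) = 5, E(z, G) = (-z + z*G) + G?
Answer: 72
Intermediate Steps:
E(z, G) = G - z + G*z (E(z, G) = (-z + G*z) + G = G - z + G*z)
W(M, o) = -5 - o (W(M, o) = (0 - o + 0*o) - 1*5 = (0 - o + 0) - 5 = -o - 5 = -5 - o)
-3*W(-21, 19) = -3*(-5 - 1*19) = -3*(-5 - 19) = -3*(-24) = 72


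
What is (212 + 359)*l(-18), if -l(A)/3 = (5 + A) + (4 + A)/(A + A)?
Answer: 129617/6 ≈ 21603.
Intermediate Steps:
l(A) = -15 - 3*A - 3*(4 + A)/(2*A) (l(A) = -3*((5 + A) + (4 + A)/(A + A)) = -3*((5 + A) + (4 + A)/((2*A))) = -3*((5 + A) + (4 + A)*(1/(2*A))) = -3*((5 + A) + (4 + A)/(2*A)) = -3*(5 + A + (4 + A)/(2*A)) = -15 - 3*A - 3*(4 + A)/(2*A))
(212 + 359)*l(-18) = (212 + 359)*(-33/2 - 6/(-18) - 3*(-18)) = 571*(-33/2 - 6*(-1/18) + 54) = 571*(-33/2 + ⅓ + 54) = 571*(227/6) = 129617/6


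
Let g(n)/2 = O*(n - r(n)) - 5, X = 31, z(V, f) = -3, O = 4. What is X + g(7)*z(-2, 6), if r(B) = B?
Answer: 61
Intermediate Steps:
g(n) = -10 (g(n) = 2*(4*(n - n) - 5) = 2*(4*0 - 5) = 2*(0 - 5) = 2*(-5) = -10)
X + g(7)*z(-2, 6) = 31 - 10*(-3) = 31 + 30 = 61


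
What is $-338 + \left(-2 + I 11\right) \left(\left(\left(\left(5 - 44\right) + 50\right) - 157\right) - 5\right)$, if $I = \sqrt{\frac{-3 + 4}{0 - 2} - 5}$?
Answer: $-36 - \frac{1661 i \sqrt{22}}{2} \approx -36.0 - 3895.4 i$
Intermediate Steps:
$I = \frac{i \sqrt{22}}{2}$ ($I = \sqrt{1 \frac{1}{-2} - 5} = \sqrt{1 \left(- \frac{1}{2}\right) - 5} = \sqrt{- \frac{1}{2} - 5} = \sqrt{- \frac{11}{2}} = \frac{i \sqrt{22}}{2} \approx 2.3452 i$)
$-338 + \left(-2 + I 11\right) \left(\left(\left(\left(5 - 44\right) + 50\right) - 157\right) - 5\right) = -338 + \left(-2 + \frac{i \sqrt{22}}{2} \cdot 11\right) \left(\left(\left(\left(5 - 44\right) + 50\right) - 157\right) - 5\right) = -338 + \left(-2 + \frac{11 i \sqrt{22}}{2}\right) \left(\left(\left(-39 + 50\right) - 157\right) - 5\right) = -338 + \left(-2 + \frac{11 i \sqrt{22}}{2}\right) \left(\left(11 - 157\right) - 5\right) = -338 + \left(-2 + \frac{11 i \sqrt{22}}{2}\right) \left(-146 - 5\right) = -338 + \left(-2 + \frac{11 i \sqrt{22}}{2}\right) \left(-151\right) = -338 + \left(302 - \frac{1661 i \sqrt{22}}{2}\right) = -36 - \frac{1661 i \sqrt{22}}{2}$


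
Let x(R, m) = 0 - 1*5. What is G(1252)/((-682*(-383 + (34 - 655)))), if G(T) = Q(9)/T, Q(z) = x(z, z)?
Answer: -5/857279456 ≈ -5.8324e-9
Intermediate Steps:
x(R, m) = -5 (x(R, m) = 0 - 5 = -5)
Q(z) = -5
G(T) = -5/T
G(1252)/((-682*(-383 + (34 - 655)))) = (-5/1252)/((-682*(-383 + (34 - 655)))) = (-5*1/1252)/((-682*(-383 - 621))) = -5/(1252*((-682*(-1004)))) = -5/1252/684728 = -5/1252*1/684728 = -5/857279456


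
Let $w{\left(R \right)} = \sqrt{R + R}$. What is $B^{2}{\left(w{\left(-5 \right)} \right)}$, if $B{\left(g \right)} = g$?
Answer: $-10$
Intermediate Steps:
$w{\left(R \right)} = \sqrt{2} \sqrt{R}$ ($w{\left(R \right)} = \sqrt{2 R} = \sqrt{2} \sqrt{R}$)
$B^{2}{\left(w{\left(-5 \right)} \right)} = \left(\sqrt{2} \sqrt{-5}\right)^{2} = \left(\sqrt{2} i \sqrt{5}\right)^{2} = \left(i \sqrt{10}\right)^{2} = -10$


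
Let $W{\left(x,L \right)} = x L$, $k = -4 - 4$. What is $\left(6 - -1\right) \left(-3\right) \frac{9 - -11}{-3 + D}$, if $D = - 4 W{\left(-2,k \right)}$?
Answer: $\frac{420}{67} \approx 6.2687$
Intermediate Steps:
$k = -8$ ($k = -4 - 4 = -8$)
$W{\left(x,L \right)} = L x$
$D = -64$ ($D = - 4 \left(\left(-8\right) \left(-2\right)\right) = \left(-4\right) 16 = -64$)
$\left(6 - -1\right) \left(-3\right) \frac{9 - -11}{-3 + D} = \left(6 - -1\right) \left(-3\right) \frac{9 - -11}{-3 - 64} = \left(6 + 1\right) \left(-3\right) \frac{9 + \left(-5 + 16\right)}{-67} = 7 \left(-3\right) \left(9 + 11\right) \left(- \frac{1}{67}\right) = - 21 \cdot 20 \left(- \frac{1}{67}\right) = \left(-21\right) \left(- \frac{20}{67}\right) = \frac{420}{67}$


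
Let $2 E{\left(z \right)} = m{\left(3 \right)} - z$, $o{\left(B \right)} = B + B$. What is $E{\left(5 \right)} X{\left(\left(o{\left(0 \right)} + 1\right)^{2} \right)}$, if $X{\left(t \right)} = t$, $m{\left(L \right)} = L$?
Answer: $-1$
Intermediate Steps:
$o{\left(B \right)} = 2 B$
$E{\left(z \right)} = \frac{3}{2} - \frac{z}{2}$ ($E{\left(z \right)} = \frac{3 - z}{2} = \frac{3}{2} - \frac{z}{2}$)
$E{\left(5 \right)} X{\left(\left(o{\left(0 \right)} + 1\right)^{2} \right)} = \left(\frac{3}{2} - \frac{5}{2}\right) \left(2 \cdot 0 + 1\right)^{2} = \left(\frac{3}{2} - \frac{5}{2}\right) \left(0 + 1\right)^{2} = - 1^{2} = \left(-1\right) 1 = -1$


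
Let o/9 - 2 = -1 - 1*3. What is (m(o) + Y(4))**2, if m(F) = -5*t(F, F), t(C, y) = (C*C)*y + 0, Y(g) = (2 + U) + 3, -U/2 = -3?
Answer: 850947241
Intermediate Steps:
U = 6 (U = -2*(-3) = 6)
Y(g) = 11 (Y(g) = (2 + 6) + 3 = 8 + 3 = 11)
t(C, y) = y*C**2 (t(C, y) = C**2*y + 0 = y*C**2 + 0 = y*C**2)
o = -18 (o = 18 + 9*(-1 - 1*3) = 18 + 9*(-1 - 3) = 18 + 9*(-4) = 18 - 36 = -18)
m(F) = -5*F**3 (m(F) = -5*F*F**2 = -5*F**3)
(m(o) + Y(4))**2 = (-5*(-18)**3 + 11)**2 = (-5*(-5832) + 11)**2 = (29160 + 11)**2 = 29171**2 = 850947241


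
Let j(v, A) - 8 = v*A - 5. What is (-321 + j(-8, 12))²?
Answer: 171396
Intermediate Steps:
j(v, A) = 3 + A*v (j(v, A) = 8 + (v*A - 5) = 8 + (A*v - 5) = 8 + (-5 + A*v) = 3 + A*v)
(-321 + j(-8, 12))² = (-321 + (3 + 12*(-8)))² = (-321 + (3 - 96))² = (-321 - 93)² = (-414)² = 171396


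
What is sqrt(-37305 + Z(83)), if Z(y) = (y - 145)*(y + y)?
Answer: I*sqrt(47597) ≈ 218.17*I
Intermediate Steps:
Z(y) = 2*y*(-145 + y) (Z(y) = (-145 + y)*(2*y) = 2*y*(-145 + y))
sqrt(-37305 + Z(83)) = sqrt(-37305 + 2*83*(-145 + 83)) = sqrt(-37305 + 2*83*(-62)) = sqrt(-37305 - 10292) = sqrt(-47597) = I*sqrt(47597)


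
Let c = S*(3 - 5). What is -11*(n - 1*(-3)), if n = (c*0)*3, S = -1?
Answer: -33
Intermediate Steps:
c = 2 (c = -(3 - 5) = -1*(-2) = 2)
n = 0 (n = (2*0)*3 = 0*3 = 0)
-11*(n - 1*(-3)) = -11*(0 - 1*(-3)) = -11*(0 + 3) = -11*3 = -33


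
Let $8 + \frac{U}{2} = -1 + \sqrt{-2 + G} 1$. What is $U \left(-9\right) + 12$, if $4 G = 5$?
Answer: $174 - 9 i \sqrt{3} \approx 174.0 - 15.588 i$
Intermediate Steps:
$G = \frac{5}{4}$ ($G = \frac{1}{4} \cdot 5 = \frac{5}{4} \approx 1.25$)
$U = -18 + i \sqrt{3}$ ($U = -16 + 2 \left(-1 + \sqrt{-2 + \frac{5}{4}} \cdot 1\right) = -16 + 2 \left(-1 + \sqrt{- \frac{3}{4}} \cdot 1\right) = -16 + 2 \left(-1 + \frac{i \sqrt{3}}{2} \cdot 1\right) = -16 + 2 \left(-1 + \frac{i \sqrt{3}}{2}\right) = -16 - \left(2 - i \sqrt{3}\right) = -18 + i \sqrt{3} \approx -18.0 + 1.732 i$)
$U \left(-9\right) + 12 = \left(-18 + i \sqrt{3}\right) \left(-9\right) + 12 = \left(162 - 9 i \sqrt{3}\right) + 12 = 174 - 9 i \sqrt{3}$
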